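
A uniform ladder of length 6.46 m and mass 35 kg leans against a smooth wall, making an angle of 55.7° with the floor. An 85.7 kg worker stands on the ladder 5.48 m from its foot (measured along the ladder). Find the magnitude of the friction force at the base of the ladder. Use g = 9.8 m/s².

Take moments about the foot of the ladder.
Ladder weight 35×9.8 = 343 N acts at 3.23 m along the ladder; its horizontal arm is 3.23·cos55.7° = 1.82 m → τ = 624.3 N·m clockwise.
Worker: 85.7×9.8 = 839.9 N at 5.48 m → arm 3.088 m → τ = 2594 N·m clockwise.
Wall normal N acts horizontally at the top; its moment arm is the height L sinθ = 6.46·sin55.7° = 5.337 m, counterclockwise.
Balancing moments: N × 5.337 = 3218, giving N = 603 N.
ΣFx = 0: friction at the foot balances the wall's push, so f = N_wall = 603 N.

f ≈ 603 N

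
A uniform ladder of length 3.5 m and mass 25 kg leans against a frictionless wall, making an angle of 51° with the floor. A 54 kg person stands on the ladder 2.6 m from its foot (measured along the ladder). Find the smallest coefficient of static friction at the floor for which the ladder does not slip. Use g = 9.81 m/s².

Take moments about the foot of the ladder.
Ladder weight 25×9.81 = 245.2 N acts at 1.75 m along the ladder; its horizontal arm is 1.75·cos51° = 1.101 m → τ = 270 N·m clockwise.
Person: 54×9.81 = 529.7 N at 2.6 m → arm 1.636 m → τ = 866.6 N·m clockwise.
Wall normal N acts horizontally at the top; its moment arm is the height L sinθ = 3.5·sin51° = 2.72 m, counterclockwise.
Στ = 0 ⇒ N × 2.72 = 1137 ⇒ N = 418 N.
ΣFx = 0 ⇒ f = N_wall = 418 N. ΣFy = 0 ⇒ N_floor = 774.9 N.
μ_min = f / N_floor = 418 / 774.9 = 0.539.

μ_min ≈ 0.539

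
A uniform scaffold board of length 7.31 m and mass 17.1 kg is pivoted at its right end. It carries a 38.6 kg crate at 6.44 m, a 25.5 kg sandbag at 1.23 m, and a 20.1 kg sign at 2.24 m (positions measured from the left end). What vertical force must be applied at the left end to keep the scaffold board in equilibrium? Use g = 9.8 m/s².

F ≈ 473 N

Sum moments about the right end (the unknown pivot reaction has zero arm there).
Beam weight: 17.1 × 9.8 = 167.6 N down at 3.655 m → arm 3.655 m, τ = 167.6 × 3.655 = 612.6 N·m counterclockwise.
Crate: 38.6 × 9.8 = 378.3 N down at 6.44 m → arm 0.87 m, τ = 378.3 × 0.87 = 329.1 N·m counterclockwise.
Sandbag: 25.5 × 9.8 = 249.9 N down at 1.23 m → arm 6.08 m, τ = 249.9 × 6.08 = 1519 N·m counterclockwise.
Sign: 20.1 × 9.8 = 197 N down at 2.24 m → arm 5.07 m, τ = 197 × 5.07 = 998.8 N·m counterclockwise.
Net moment of the loads = 3460 N·m counterclockwise.
The upward force F acts at the left end, arm 7.31 m, giving F × 7.31 clockwise.
For rotational equilibrium, F × 7.31 = 3460, so F = 3460 / 7.31 = 473 N.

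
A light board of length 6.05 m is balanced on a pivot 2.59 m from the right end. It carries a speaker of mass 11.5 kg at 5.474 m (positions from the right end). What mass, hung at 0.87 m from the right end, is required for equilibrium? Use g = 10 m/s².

Take moments about the pivot (at 2.59 m from the right end).
Speaker: 11.5 × 10 = 115 N down at 5.474 m → arm 2.884 m, τ = 115 × 2.884 = 331.7 N·m counterclockwise.
Net moment of known loads = 331.7 N·m counterclockwise.
An unknown mass m at 0.87 m has arm 1.72 m; its moment is m·g·1.72 clockwise.
Balancing moments: m × 10 × 1.72 = 331.7, giving m = 331.7 / (10 × 1.72) = 19.3 kg.

m ≈ 19.3 kg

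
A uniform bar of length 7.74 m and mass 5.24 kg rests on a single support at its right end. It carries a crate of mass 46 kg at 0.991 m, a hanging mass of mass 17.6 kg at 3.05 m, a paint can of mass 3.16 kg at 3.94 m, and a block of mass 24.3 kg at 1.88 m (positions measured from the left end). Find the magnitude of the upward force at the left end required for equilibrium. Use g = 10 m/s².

F ≈ 733 N

About the right end:
Beam weight: 5.24 × 10 = 52.4 N down at 3.87 m → arm 3.87 m, τ = 52.4 × 3.87 = 202.8 N·m counterclockwise.
Crate: 46 × 10 = 460 N down at 0.991 m → arm 6.749 m, τ = 460 × 6.749 = 3105 N·m counterclockwise.
Hanging mass: 17.6 × 10 = 176 N down at 3.05 m → arm 4.69 m, τ = 176 × 4.69 = 825.4 N·m counterclockwise.
Paint can: 3.16 × 10 = 31.6 N down at 3.94 m → arm 3.8 m, τ = 31.6 × 3.8 = 120.1 N·m counterclockwise.
Block: 24.3 × 10 = 243 N down at 1.88 m → arm 5.86 m, τ = 243 × 5.86 = 1424 N·m counterclockwise.
Net moment of the loads = 5677 N·m counterclockwise.
The upward force F acts at the left end, arm 7.74 m, giving F × 7.74 clockwise.
Setting net torque to zero: F × 7.74 = 5677 → F = 5677 / 7.74 = 733 N.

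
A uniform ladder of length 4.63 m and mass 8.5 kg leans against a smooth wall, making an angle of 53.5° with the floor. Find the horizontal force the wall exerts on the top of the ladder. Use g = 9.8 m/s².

N_wall ≈ 30.8 N

Sum moments about the foot of the ladder (the floor normal and friction both act there and drop out).
Ladder weight 8.5×9.8 = 83.3 N acts at 2.315 m along the ladder; its horizontal arm is 2.315·cos53.5° = 1.377 m → τ = 114.7 N·m clockwise.
Wall normal N acts horizontally at the top; its moment arm is the height L sinθ = 4.63·sin53.5° = 3.722 m, counterclockwise.
Balancing moments: N × 3.722 = 114.7, giving N = 30.8 N.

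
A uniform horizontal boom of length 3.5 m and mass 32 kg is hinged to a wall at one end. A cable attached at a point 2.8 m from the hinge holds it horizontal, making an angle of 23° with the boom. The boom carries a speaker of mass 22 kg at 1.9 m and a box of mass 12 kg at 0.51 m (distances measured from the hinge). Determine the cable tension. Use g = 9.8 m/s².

T ≈ 931 N

Choose the hinge as the axis so the unknown hinge reaction has zero arm there.
Beam weight: 32 × 9.8 = 313.6 N down at 1.75 m → arm 1.75 m, τ = 313.6 × 1.75 = 548.8 N·m clockwise.
Speaker: 22 × 9.8 = 215.6 N down at 1.9 m → arm 1.9 m, τ = 215.6 × 1.9 = 409.6 N·m clockwise.
Box: 12 × 9.8 = 117.6 N down at 0.51 m → arm 0.51 m, τ = 117.6 × 0.51 = 59.98 N·m clockwise.
Total clockwise load moment = 1018 N·m.
The cable tension T acts at 2.8 m; only its component perpendicular to the boom, T sinθ, produces torque. sin 23° = 0.3907.
Setting net torque to zero: T × 2.8 × 0.3907 = 1018 → T = 1018 / 1.094 = 931 N.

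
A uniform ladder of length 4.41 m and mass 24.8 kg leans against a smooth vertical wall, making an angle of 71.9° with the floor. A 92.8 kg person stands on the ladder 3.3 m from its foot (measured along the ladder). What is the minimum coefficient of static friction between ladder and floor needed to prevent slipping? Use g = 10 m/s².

Take moments about the foot of the ladder.
Ladder weight 24.8×10 = 248 N acts at 2.205 m along the ladder; its horizontal arm is 2.205·cos71.9° = 0.685 m → τ = 169.9 N·m clockwise.
Person: 92.8×10 = 928 N at 3.3 m → arm 1.025 m → τ = 951.2 N·m clockwise.
Wall normal N acts horizontally at the top; its moment arm is the height L sinθ = 4.41·sin71.9° = 4.192 m, counterclockwise.
Setting net torque to zero: N × 4.192 = 1121 → N = 267.4 N.
ΣFx = 0 ⇒ f = N_wall = 267.4 N. ΣFy = 0 ⇒ N_floor = 1176 N.
μ_min = f / N_floor = 267.4 / 1176 = 0.227.

μ_min ≈ 0.227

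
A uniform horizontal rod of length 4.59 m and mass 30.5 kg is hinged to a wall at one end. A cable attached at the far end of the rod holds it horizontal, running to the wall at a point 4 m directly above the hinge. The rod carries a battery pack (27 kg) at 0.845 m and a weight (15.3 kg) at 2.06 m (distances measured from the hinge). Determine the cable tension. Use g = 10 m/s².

T ≈ 412 N

Sum moments about the hinge (the unknown hinge reaction has zero arm there).
Beam weight: 30.5 × 10 = 305 N down at 2.295 m → arm 2.295 m, τ = 305 × 2.295 = 700 N·m clockwise.
Battery pack: 27 × 10 = 270 N down at 0.845 m → arm 0.845 m, τ = 270 × 0.845 = 228.2 N·m clockwise.
Weight: 15.3 × 10 = 153 N down at 2.06 m → arm 2.06 m, τ = 153 × 2.06 = 315.2 N·m clockwise.
Total clockwise load moment = 1243 N·m.
The cable tension T acts at 4.59 m; only its component perpendicular to the rod, T sinθ, produces torque. sinθ = h/√(h²+d²) = 4/√(4²+4.59²) = 0.657.
Setting net torque to zero: T × 4.59 × 0.657 = 1243 → T = 1243 / 3.016 = 412 N.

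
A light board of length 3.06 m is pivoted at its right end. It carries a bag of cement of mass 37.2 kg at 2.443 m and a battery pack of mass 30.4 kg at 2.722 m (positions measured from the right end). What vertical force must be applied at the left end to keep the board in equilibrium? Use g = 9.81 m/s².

F ≈ 557 N

Taking torques about the right end:
Bag of cement: 37.2 × 9.81 = 364.9 N down at 2.443 m → arm 2.443 m, τ = 364.9 × 2.443 = 891.5 N·m counterclockwise.
Battery pack: 30.4 × 9.81 = 298.2 N down at 2.722 m → arm 2.722 m, τ = 298.2 × 2.722 = 811.7 N·m counterclockwise.
Net moment of the loads = 1703 N·m counterclockwise.
The upward force F acts at the left end, arm 3.06 m, giving F × 3.06 clockwise.
Setting net torque to zero: F × 3.06 = 1703 → F = 1703 / 3.06 = 557 N.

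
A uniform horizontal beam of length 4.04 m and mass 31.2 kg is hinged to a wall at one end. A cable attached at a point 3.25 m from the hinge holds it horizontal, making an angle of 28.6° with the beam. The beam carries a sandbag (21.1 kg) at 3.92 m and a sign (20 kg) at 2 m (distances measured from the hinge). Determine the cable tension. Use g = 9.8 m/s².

T ≈ 1170 N

Taking torques about the hinge:
Beam weight: 31.2 × 9.8 = 305.8 N down at 2.02 m → arm 2.02 m, τ = 305.8 × 2.02 = 617.7 N·m clockwise.
Sandbag: 21.1 × 9.8 = 206.8 N down at 3.92 m → arm 3.92 m, τ = 206.8 × 3.92 = 810.7 N·m clockwise.
Sign: 20 × 9.8 = 196 N down at 2 m → arm 2 m, τ = 196 × 2 = 392 N·m clockwise.
Total clockwise load moment = 1820 N·m.
The cable tension T acts at 3.25 m; only its component perpendicular to the beam, T sinθ, produces torque. sin 28.6° = 0.4787.
Setting net torque to zero: T × 3.25 × 0.4787 = 1820 → T = 1820 / 1.556 = 1170 N.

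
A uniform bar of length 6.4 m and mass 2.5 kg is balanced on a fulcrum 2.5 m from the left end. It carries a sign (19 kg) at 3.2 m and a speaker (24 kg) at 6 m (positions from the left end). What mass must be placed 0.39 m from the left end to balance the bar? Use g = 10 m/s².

m ≈ 46.9 kg

Choose the fulcrum (at 2.5 m from the left end) as the axis so the support reaction has zero arm there.
Beam weight: 2.5 × 10 = 25 N down at 3.2 m → arm 0.7 m, τ = 25 × 0.7 = 17.5 N·m clockwise.
Sign: 19 × 10 = 190 N down at 3.2 m → arm 0.7 m, τ = 190 × 0.7 = 133 N·m clockwise.
Speaker: 24 × 10 = 240 N down at 6 m → arm 3.5 m, τ = 240 × 3.5 = 840 N·m clockwise.
Net moment of known loads = 990.5 N·m clockwise.
An unknown mass m at 0.39 m has arm 2.11 m; its moment is m·g·2.11 counterclockwise.
Στ = 0 ⇒ m × 10 × 2.11 = 990.5 ⇒ m = 990.5 / (10 × 2.11) = 46.9 kg.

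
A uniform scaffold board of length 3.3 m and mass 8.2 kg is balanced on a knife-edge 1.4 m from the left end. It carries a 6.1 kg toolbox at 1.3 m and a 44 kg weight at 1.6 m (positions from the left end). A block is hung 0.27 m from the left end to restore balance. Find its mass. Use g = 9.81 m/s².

Sum moments about the knife-edge (at 1.4 m from the left end) (the support reaction has zero arm there).
Beam weight: 8.2 × 9.81 = 80.44 N down at 1.65 m → arm 0.25 m, τ = 80.44 × 0.25 = 20.11 N·m clockwise.
Toolbox: 6.1 × 9.81 = 59.84 N down at 1.3 m → arm 0.1 m, τ = 59.84 × 0.1 = 5.984 N·m counterclockwise.
Weight: 44 × 9.81 = 431.6 N down at 1.6 m → arm 0.2 m, τ = 431.6 × 0.2 = 86.32 N·m clockwise.
Net moment of known loads = 100.4 N·m clockwise.
An unknown mass m at 0.27 m has arm 1.13 m; its moment is m·g·1.13 counterclockwise.
Balancing moments: m × 9.81 × 1.13 = 100.4, giving m = 100.4 / (9.81 × 1.13) = 9.06 kg.

m ≈ 9.06 kg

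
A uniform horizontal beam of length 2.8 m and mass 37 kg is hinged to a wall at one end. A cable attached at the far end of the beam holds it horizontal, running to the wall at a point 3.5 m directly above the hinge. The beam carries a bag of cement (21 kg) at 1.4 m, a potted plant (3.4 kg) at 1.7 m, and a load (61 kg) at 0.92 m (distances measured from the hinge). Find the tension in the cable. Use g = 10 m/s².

T ≈ 654 N

Take moments about the hinge.
Beam weight: 37 × 10 = 370 N down at 1.4 m → arm 1.4 m, τ = 370 × 1.4 = 518 N·m clockwise.
Bag of cement: 21 × 10 = 210 N down at 1.4 m → arm 1.4 m, τ = 210 × 1.4 = 294 N·m clockwise.
Potted plant: 3.4 × 10 = 34 N down at 1.7 m → arm 1.7 m, τ = 34 × 1.7 = 57.8 N·m clockwise.
Load: 61 × 10 = 610 N down at 0.92 m → arm 0.92 m, τ = 610 × 0.92 = 561.2 N·m clockwise.
Total clockwise load moment = 1431 N·m.
The cable tension T acts at 2.8 m; only its component perpendicular to the beam, T sinθ, produces torque. sinθ = h/√(h²+d²) = 3.5/√(3.5²+2.8²) = 0.7809.
Στ = 0 ⇒ T × 2.8 × 0.7809 = 1431 ⇒ T = 1431 / 2.187 = 654 N.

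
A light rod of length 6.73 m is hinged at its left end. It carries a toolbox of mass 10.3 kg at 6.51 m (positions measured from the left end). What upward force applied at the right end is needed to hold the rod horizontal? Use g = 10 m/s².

F ≈ 99.6 N

Taking torques about the left end:
Toolbox: 10.3 × 10 = 103 N down at 6.51 m → arm 6.51 m, τ = 103 × 6.51 = 670.5 N·m clockwise.
Net moment of the loads = 670.5 N·m clockwise.
The upward force F acts at the right end, arm 6.73 m, giving F × 6.73 counterclockwise.
Balancing moments: F × 6.73 = 670.5, giving F = 670.5 / 6.73 = 99.6 N.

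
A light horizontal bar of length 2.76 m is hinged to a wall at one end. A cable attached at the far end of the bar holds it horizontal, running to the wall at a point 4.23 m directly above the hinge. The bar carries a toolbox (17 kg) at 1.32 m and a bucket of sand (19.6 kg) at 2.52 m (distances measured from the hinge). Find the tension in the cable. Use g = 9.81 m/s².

T ≈ 305 N

Sum moments about the hinge (the unknown hinge reaction has zero arm there).
Toolbox: 17 × 9.81 = 166.8 N down at 1.32 m → arm 1.32 m, τ = 166.8 × 1.32 = 220.2 N·m clockwise.
Bucket of sand: 19.6 × 9.81 = 192.3 N down at 2.52 m → arm 2.52 m, τ = 192.3 × 2.52 = 484.6 N·m clockwise.
Total clockwise load moment = 704.8 N·m.
The cable tension T acts at 2.76 m; only its component perpendicular to the bar, T sinθ, produces torque. sinθ = h/√(h²+d²) = 4.23/√(4.23²+2.76²) = 0.8375.
For rotational equilibrium, T × 2.76 × 0.8375 = 704.8, so T = 704.8 / 2.311 = 305 N.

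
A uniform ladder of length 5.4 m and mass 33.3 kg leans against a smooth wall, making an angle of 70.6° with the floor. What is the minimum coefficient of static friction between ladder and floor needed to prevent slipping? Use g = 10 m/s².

Sum moments about the foot of the ladder (the floor normal and friction both act there and drop out).
Ladder weight 33.3×10 = 333 N acts at 2.7 m along the ladder; its horizontal arm is 2.7·cos70.6° = 0.8968 m → τ = 298.6 N·m clockwise.
Wall normal N acts horizontally at the top; its moment arm is the height L sinθ = 5.4·sin70.6° = 5.093 m, counterclockwise.
Setting net torque to zero: N × 5.093 = 298.6 → N = 58.63 N.
ΣFx = 0 ⇒ f = N_wall = 58.63 N. ΣFy = 0 ⇒ N_floor = 333 N.
μ_min = f / N_floor = 58.63 / 333 = 0.176.

μ_min ≈ 0.176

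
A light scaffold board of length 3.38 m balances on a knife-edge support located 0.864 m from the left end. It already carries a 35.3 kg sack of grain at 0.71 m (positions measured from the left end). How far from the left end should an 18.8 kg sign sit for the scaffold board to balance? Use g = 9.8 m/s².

x ≈ 1.15 m from the left end

Sum moments about the knife-edge support (at 0.864 m from the left end) (the support reaction has zero arm there).
Sack of grain: 35.3 × 9.8 = 345.9 N down at 0.71 m → arm 0.154 m, τ = 345.9 × 0.154 = 53.27 N·m counterclockwise.
Net moment of existing loads = 53.27 N·m counterclockwise.
The sign weighs 18.8 × 9.8 = 184.2 N and must supply an equal clockwise moment, so its lever arm about the knife-edge support is 53.27 / 184.2 = 0.289 m.
That puts it at 0.864 + 0.289 = 1.15 m from the left end.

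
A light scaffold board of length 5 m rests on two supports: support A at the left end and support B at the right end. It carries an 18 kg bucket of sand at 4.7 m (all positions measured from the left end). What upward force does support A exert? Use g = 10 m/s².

Take moments about support B.
Bucket of sand: 18 × 10 = 180 N down at 4.7 m → arm 0.3 m, τ = 180 × 0.3 = 54 N·m counterclockwise.
Net load moment about support B = 54 N·m counterclockwise.
Reaction R at support A is upward at 0 m, arm 5 m → moment R × 5 clockwise.
For rotational equilibrium, R × 5 = 54, so R = 10.8 N.

R_A ≈ 10.8 N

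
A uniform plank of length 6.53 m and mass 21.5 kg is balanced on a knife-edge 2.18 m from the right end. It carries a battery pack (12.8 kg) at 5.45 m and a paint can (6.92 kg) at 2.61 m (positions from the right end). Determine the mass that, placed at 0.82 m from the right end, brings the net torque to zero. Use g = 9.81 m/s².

m ≈ 50.1 kg

Sum moments about the knife-edge (at 2.18 m from the right end) (the support reaction has zero arm there).
Beam weight: 21.5 × 9.81 = 210.9 N down at 3.265 m → arm 1.085 m, τ = 210.9 × 1.085 = 228.8 N·m counterclockwise.
Battery pack: 12.8 × 9.81 = 125.6 N down at 5.45 m → arm 3.27 m, τ = 125.6 × 3.27 = 410.7 N·m counterclockwise.
Paint can: 6.92 × 9.81 = 67.89 N down at 2.61 m → arm 0.43 m, τ = 67.89 × 0.43 = 29.19 N·m counterclockwise.
Net moment of known loads = 668.7 N·m counterclockwise.
An unknown mass m at 0.82 m has arm 1.36 m; its moment is m·g·1.36 clockwise.
For rotational equilibrium, m × 9.81 × 1.36 = 668.7, so m = 668.7 / (9.81 × 1.36) = 50.1 kg.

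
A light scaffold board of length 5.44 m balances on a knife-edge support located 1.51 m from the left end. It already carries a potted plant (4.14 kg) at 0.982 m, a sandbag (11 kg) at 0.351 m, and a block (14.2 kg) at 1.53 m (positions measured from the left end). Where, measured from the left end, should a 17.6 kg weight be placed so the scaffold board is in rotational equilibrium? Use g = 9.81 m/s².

Sum moments about the knife-edge support (at 1.51 m from the left end) (the support reaction has zero arm there).
Potted plant: 4.14 × 9.81 = 40.61 N down at 0.982 m → arm 0.528 m, τ = 40.61 × 0.528 = 21.44 N·m counterclockwise.
Sandbag: 11 × 9.81 = 107.9 N down at 0.351 m → arm 1.159 m, τ = 107.9 × 1.159 = 125.1 N·m counterclockwise.
Block: 14.2 × 9.81 = 139.3 N down at 1.53 m → arm 0.02 m, τ = 139.3 × 0.02 = 2.786 N·m clockwise.
Net moment of existing loads = 143.8 N·m counterclockwise.
The weight weighs 17.6 × 9.81 = 172.7 N and must supply an equal clockwise moment, so its lever arm about the knife-edge support is 143.8 / 172.7 = 0.833 m.
That puts it at 1.51 + 0.833 = 2.34 m from the left end.

x ≈ 2.34 m from the left end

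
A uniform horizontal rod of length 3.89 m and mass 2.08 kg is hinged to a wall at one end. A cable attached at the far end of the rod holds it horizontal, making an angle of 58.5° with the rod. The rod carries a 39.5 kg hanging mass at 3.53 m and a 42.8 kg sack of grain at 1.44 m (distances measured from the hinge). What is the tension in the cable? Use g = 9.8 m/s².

Sum moments about the hinge (the unknown hinge reaction has zero arm there).
Beam weight: 2.08 × 9.8 = 20.38 N down at 1.945 m → arm 1.945 m, τ = 20.38 × 1.945 = 39.64 N·m clockwise.
Hanging mass: 39.5 × 9.8 = 387.1 N down at 3.53 m → arm 3.53 m, τ = 387.1 × 3.53 = 1366 N·m clockwise.
Sack of grain: 42.8 × 9.8 = 419.4 N down at 1.44 m → arm 1.44 m, τ = 419.4 × 1.44 = 603.9 N·m clockwise.
Total clockwise load moment = 2010 N·m.
The cable tension T acts at 3.89 m; only its component perpendicular to the rod, T sinθ, produces torque. sin 58.5° = 0.8526.
Setting net torque to zero: T × 3.89 × 0.8526 = 2010 → T = 2010 / 3.317 = 606 N.

T ≈ 606 N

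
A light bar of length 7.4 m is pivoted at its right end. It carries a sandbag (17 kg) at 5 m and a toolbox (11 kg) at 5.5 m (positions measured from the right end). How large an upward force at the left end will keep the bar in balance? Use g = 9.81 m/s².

F ≈ 193 N

Take moments about the right end.
Sandbag: 17 × 9.81 = 166.8 N down at 5 m → arm 5 m, τ = 166.8 × 5 = 834 N·m counterclockwise.
Toolbox: 11 × 9.81 = 107.9 N down at 5.5 m → arm 5.5 m, τ = 107.9 × 5.5 = 593.5 N·m counterclockwise.
Net moment of the loads = 1428 N·m counterclockwise.
The upward force F acts at the left end, arm 7.4 m, giving F × 7.4 clockwise.
For rotational equilibrium, F × 7.4 = 1428, so F = 1428 / 7.4 = 193 N.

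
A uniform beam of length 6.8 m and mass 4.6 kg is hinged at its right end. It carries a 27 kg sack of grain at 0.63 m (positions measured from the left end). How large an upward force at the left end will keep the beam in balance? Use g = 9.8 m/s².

About the right end:
Beam weight: 4.6 × 9.8 = 45.08 N down at 3.4 m → arm 3.4 m, τ = 45.08 × 3.4 = 153.3 N·m counterclockwise.
Sack of grain: 27 × 9.8 = 264.6 N down at 0.63 m → arm 6.17 m, τ = 264.6 × 6.17 = 1633 N·m counterclockwise.
Net moment of the loads = 1786 N·m counterclockwise.
The upward force F acts at the left end, arm 6.8 m, giving F × 6.8 clockwise.
Balancing moments: F × 6.8 = 1786, giving F = 1786 / 6.8 = 263 N.

F ≈ 263 N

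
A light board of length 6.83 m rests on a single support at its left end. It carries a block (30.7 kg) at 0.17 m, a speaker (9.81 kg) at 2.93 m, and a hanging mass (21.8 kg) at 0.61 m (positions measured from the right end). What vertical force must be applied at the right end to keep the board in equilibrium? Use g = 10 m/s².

Sum moments about the left end (the unknown pivot reaction has zero arm there).
Block: 30.7 × 10 = 307 N down at 0.17 m → arm 6.66 m, τ = 307 × 6.66 = 2045 N·m clockwise.
Speaker: 9.81 × 10 = 98.1 N down at 2.93 m → arm 3.9 m, τ = 98.1 × 3.9 = 382.6 N·m clockwise.
Hanging mass: 21.8 × 10 = 218 N down at 0.61 m → arm 6.22 m, τ = 218 × 6.22 = 1356 N·m clockwise.
Net moment of the loads = 3784 N·m clockwise.
The upward force F acts at the right end, arm 6.83 m, giving F × 6.83 counterclockwise.
For rotational equilibrium, F × 6.83 = 3784, so F = 3784 / 6.83 = 554 N.

F ≈ 554 N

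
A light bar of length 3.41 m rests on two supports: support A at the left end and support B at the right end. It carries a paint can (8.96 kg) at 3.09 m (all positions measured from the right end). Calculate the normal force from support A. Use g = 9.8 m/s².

R_A ≈ 79.6 N

Sum moments about support B (its reaction then has zero moment arm).
Paint can: 8.96 × 9.8 = 87.81 N down at 3.09 m → arm 3.09 m, τ = 87.81 × 3.09 = 271.3 N·m counterclockwise.
Net load moment about support B = 271.3 N·m counterclockwise.
Reaction R at support A is upward at 3.41 m, arm 3.41 m → moment R × 3.41 clockwise.
Setting net torque to zero: R × 3.41 = 271.3 → R = 79.6 N.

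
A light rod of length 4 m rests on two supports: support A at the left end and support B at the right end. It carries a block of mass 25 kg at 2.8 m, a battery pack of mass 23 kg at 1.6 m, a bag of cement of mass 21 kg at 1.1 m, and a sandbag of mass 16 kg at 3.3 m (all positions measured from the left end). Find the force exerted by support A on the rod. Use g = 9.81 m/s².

R_A ≈ 386 N

About support B:
Block: 25 × 9.81 = 245.2 N down at 2.8 m → arm 1.2 m, τ = 245.2 × 1.2 = 294.2 N·m counterclockwise.
Battery pack: 23 × 9.81 = 225.6 N down at 1.6 m → arm 2.4 m, τ = 225.6 × 2.4 = 541.4 N·m counterclockwise.
Bag of cement: 21 × 9.81 = 206 N down at 1.1 m → arm 2.9 m, τ = 206 × 2.9 = 597.4 N·m counterclockwise.
Sandbag: 16 × 9.81 = 157 N down at 3.3 m → arm 0.7 m, τ = 157 × 0.7 = 109.9 N·m counterclockwise.
Net load moment about support B = 1543 N·m counterclockwise.
Reaction R at support A is upward at 0 m, arm 4 m → moment R × 4 clockwise.
Στ = 0 ⇒ R × 4 = 1543 ⇒ R = 386 N.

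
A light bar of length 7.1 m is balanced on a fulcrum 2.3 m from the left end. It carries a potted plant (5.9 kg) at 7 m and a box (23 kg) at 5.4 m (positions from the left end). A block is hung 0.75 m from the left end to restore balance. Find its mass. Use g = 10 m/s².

m ≈ 63.9 kg

Choose the fulcrum (at 2.3 m from the left end) as the axis so the support reaction has zero arm there.
Potted plant: 5.9 × 10 = 59 N down at 7 m → arm 4.7 m, τ = 59 × 4.7 = 277.3 N·m clockwise.
Box: 23 × 10 = 230 N down at 5.4 m → arm 3.1 m, τ = 230 × 3.1 = 713 N·m clockwise.
Net moment of known loads = 990.3 N·m clockwise.
An unknown mass m at 0.75 m has arm 1.55 m; its moment is m·g·1.55 counterclockwise.
Setting net torque to zero: m × 10 × 1.55 = 990.3 → m = 990.3 / (10 × 1.55) = 63.9 kg.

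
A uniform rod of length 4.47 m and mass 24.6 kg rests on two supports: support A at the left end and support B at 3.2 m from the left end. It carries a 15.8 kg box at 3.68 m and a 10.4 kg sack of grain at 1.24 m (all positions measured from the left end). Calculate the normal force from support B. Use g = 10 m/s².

R_B ≈ 394 N

Take moments about support A.
Beam weight: 24.6 × 10 = 246 N down at 2.235 m → arm 2.235 m, τ = 246 × 2.235 = 549.8 N·m clockwise.
Box: 15.8 × 10 = 158 N down at 3.68 m → arm 3.68 m, τ = 158 × 3.68 = 581.4 N·m clockwise.
Sack of grain: 10.4 × 10 = 104 N down at 1.24 m → arm 1.24 m, τ = 104 × 1.24 = 129 N·m clockwise.
Net load moment about support A = 1260 N·m clockwise.
Reaction R at support B is upward at 3.2 m, arm 3.2 m → moment R × 3.2 counterclockwise.
For rotational equilibrium, R × 3.2 = 1260, so R = 394 N.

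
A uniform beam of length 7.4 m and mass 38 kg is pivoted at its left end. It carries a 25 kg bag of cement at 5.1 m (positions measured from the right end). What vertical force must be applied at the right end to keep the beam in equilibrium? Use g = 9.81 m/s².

F ≈ 263 N

Choose the left end as the axis so the unknown pivot reaction has zero arm there.
Beam weight: 38 × 9.81 = 372.8 N down at 3.7 m → arm 3.7 m, τ = 372.8 × 3.7 = 1379 N·m clockwise.
Bag of cement: 25 × 9.81 = 245.2 N down at 5.1 m → arm 2.3 m, τ = 245.2 × 2.3 = 564 N·m clockwise.
Net moment of the loads = 1943 N·m clockwise.
The upward force F acts at the right end, arm 7.4 m, giving F × 7.4 counterclockwise.
For rotational equilibrium, F × 7.4 = 1943, so F = 1943 / 7.4 = 263 N.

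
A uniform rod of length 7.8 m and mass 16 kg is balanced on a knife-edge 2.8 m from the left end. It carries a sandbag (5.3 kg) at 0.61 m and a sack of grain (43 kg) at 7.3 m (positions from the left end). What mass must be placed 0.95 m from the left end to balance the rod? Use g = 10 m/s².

m ≈ 108 kg

Take moments about the knife-edge (at 2.8 m from the left end).
Beam weight: 16 × 10 = 160 N down at 3.9 m → arm 1.1 m, τ = 160 × 1.1 = 176 N·m clockwise.
Sandbag: 5.3 × 10 = 53 N down at 0.61 m → arm 2.19 m, τ = 53 × 2.19 = 116.1 N·m counterclockwise.
Sack of grain: 43 × 10 = 430 N down at 7.3 m → arm 4.5 m, τ = 430 × 4.5 = 1935 N·m clockwise.
Net moment of known loads = 1995 N·m clockwise.
An unknown mass m at 0.95 m has arm 1.85 m; its moment is m·g·1.85 counterclockwise.
Στ = 0 ⇒ m × 10 × 1.85 = 1995 ⇒ m = 1995 / (10 × 1.85) = 108 kg.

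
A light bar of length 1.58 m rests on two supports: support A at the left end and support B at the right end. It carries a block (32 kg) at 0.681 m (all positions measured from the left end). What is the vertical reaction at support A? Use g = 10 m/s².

R_A ≈ 182 N

Sum moments about support B (its reaction then has zero moment arm).
Block: 32 × 10 = 320 N down at 0.681 m → arm 0.899 m, τ = 320 × 0.899 = 287.7 N·m counterclockwise.
Net load moment about support B = 287.7 N·m counterclockwise.
Reaction R at support A is upward at 0 m, arm 1.58 m → moment R × 1.58 clockwise.
Setting net torque to zero: R × 1.58 = 287.7 → R = 182 N.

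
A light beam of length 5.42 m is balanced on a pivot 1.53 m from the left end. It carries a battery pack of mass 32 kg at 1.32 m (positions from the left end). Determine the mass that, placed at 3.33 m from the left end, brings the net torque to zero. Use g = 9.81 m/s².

Sum moments about the pivot (at 1.53 m from the left end) (the support reaction has zero arm there).
Battery pack: 32 × 9.81 = 313.9 N down at 1.32 m → arm 0.21 m, τ = 313.9 × 0.21 = 65.92 N·m counterclockwise.
Net moment of known loads = 65.92 N·m counterclockwise.
An unknown mass m at 3.33 m has arm 1.8 m; its moment is m·g·1.8 clockwise.
Στ = 0 ⇒ m × 9.81 × 1.8 = 65.92 ⇒ m = 65.92 / (9.81 × 1.8) = 3.73 kg.

m ≈ 3.73 kg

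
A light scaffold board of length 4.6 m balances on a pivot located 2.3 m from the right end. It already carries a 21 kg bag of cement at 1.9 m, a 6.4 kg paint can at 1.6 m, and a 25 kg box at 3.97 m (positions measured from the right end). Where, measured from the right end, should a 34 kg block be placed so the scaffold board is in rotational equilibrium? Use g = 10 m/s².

x ≈ 1.45 m from the right end

Sum moments about the pivot (at 2.3 m from the right end) (the support reaction has zero arm there).
Bag of cement: 21 × 10 = 210 N down at 1.9 m → arm 0.4 m, τ = 210 × 0.4 = 84 N·m clockwise.
Paint can: 6.4 × 10 = 64 N down at 1.6 m → arm 0.7 m, τ = 64 × 0.7 = 44.8 N·m clockwise.
Box: 25 × 10 = 250 N down at 3.97 m → arm 1.67 m, τ = 250 × 1.67 = 417.5 N·m counterclockwise.
Net moment of existing loads = 288.7 N·m counterclockwise.
The block weighs 34 × 10 = 340 N and must supply an equal clockwise moment, so its lever arm about the pivot is 288.7 / 340 = 0.849 m.
That puts it at 2.3 − 0.849 = 1.45 m from the right end.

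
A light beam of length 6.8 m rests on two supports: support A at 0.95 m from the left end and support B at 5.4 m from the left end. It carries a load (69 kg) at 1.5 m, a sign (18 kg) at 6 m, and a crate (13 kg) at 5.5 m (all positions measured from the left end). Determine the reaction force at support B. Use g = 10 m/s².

Choose support A as the axis so its reaction then has zero moment arm.
Load: 69 × 10 = 690 N down at 1.5 m → arm 0.55 m, τ = 690 × 0.55 = 379.5 N·m clockwise.
Sign: 18 × 10 = 180 N down at 6 m → arm 5.05 m, τ = 180 × 5.05 = 909 N·m clockwise.
Crate: 13 × 10 = 130 N down at 5.5 m → arm 4.55 m, τ = 130 × 4.55 = 591.5 N·m clockwise.
Net load moment about support A = 1880 N·m clockwise.
Reaction R at support B is upward at 5.4 m, arm 4.45 m → moment R × 4.45 counterclockwise.
For rotational equilibrium, R × 4.45 = 1880, so R = 422 N.

R_B ≈ 422 N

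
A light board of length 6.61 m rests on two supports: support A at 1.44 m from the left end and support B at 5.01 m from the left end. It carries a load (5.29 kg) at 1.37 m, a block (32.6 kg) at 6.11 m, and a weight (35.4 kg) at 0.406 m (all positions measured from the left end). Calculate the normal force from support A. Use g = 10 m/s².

R_A ≈ 410 N

Sum moments about support B (its reaction then has zero moment arm).
Load: 5.29 × 10 = 52.9 N down at 1.37 m → arm 3.64 m, τ = 52.9 × 3.64 = 192.6 N·m counterclockwise.
Block: 32.6 × 10 = 326 N down at 6.11 m → arm 1.1 m, τ = 326 × 1.1 = 358.6 N·m clockwise.
Weight: 35.4 × 10 = 354 N down at 0.406 m → arm 4.604 m, τ = 354 × 4.604 = 1630 N·m counterclockwise.
Net load moment about support B = 1464 N·m counterclockwise.
Reaction R at support A is upward at 1.44 m, arm 3.57 m → moment R × 3.57 clockwise.
Setting net torque to zero: R × 3.57 = 1464 → R = 410 N.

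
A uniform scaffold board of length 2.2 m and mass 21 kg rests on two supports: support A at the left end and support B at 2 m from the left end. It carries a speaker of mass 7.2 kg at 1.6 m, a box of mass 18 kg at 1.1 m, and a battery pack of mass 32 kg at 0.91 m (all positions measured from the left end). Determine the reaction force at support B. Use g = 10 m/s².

R_B ≈ 418 N

About support A:
Beam weight: 21 × 10 = 210 N down at 1.1 m → arm 1.1 m, τ = 210 × 1.1 = 231 N·m clockwise.
Speaker: 7.2 × 10 = 72 N down at 1.6 m → arm 1.6 m, τ = 72 × 1.6 = 115.2 N·m clockwise.
Box: 18 × 10 = 180 N down at 1.1 m → arm 1.1 m, τ = 180 × 1.1 = 198 N·m clockwise.
Battery pack: 32 × 10 = 320 N down at 0.91 m → arm 0.91 m, τ = 320 × 0.91 = 291.2 N·m clockwise.
Net load moment about support A = 835.4 N·m clockwise.
Reaction R at support B is upward at 2 m, arm 2 m → moment R × 2 counterclockwise.
For rotational equilibrium, R × 2 = 835.4, so R = 418 N.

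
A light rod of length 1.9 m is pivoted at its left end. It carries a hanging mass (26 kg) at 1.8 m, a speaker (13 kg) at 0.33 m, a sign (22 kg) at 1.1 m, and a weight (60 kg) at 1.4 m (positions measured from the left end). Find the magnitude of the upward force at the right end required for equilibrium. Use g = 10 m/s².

About the left end:
Hanging mass: 26 × 10 = 260 N down at 1.8 m → arm 1.8 m, τ = 260 × 1.8 = 468 N·m clockwise.
Speaker: 13 × 10 = 130 N down at 0.33 m → arm 0.33 m, τ = 130 × 0.33 = 42.9 N·m clockwise.
Sign: 22 × 10 = 220 N down at 1.1 m → arm 1.1 m, τ = 220 × 1.1 = 242 N·m clockwise.
Weight: 60 × 10 = 600 N down at 1.4 m → arm 1.4 m, τ = 600 × 1.4 = 840 N·m clockwise.
Net moment of the loads = 1593 N·m clockwise.
The upward force F acts at the right end, arm 1.9 m, giving F × 1.9 counterclockwise.
Balancing moments: F × 1.9 = 1593, giving F = 1593 / 1.9 = 838 N.

F ≈ 838 N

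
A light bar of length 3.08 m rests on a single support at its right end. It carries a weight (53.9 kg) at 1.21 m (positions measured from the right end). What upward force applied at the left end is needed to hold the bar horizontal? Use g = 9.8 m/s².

Taking torques about the right end:
Weight: 53.9 × 9.8 = 528.2 N down at 1.21 m → arm 1.21 m, τ = 528.2 × 1.21 = 639.1 N·m counterclockwise.
Net moment of the loads = 639.1 N·m counterclockwise.
The upward force F acts at the left end, arm 3.08 m, giving F × 3.08 clockwise.
Setting net torque to zero: F × 3.08 = 639.1 → F = 639.1 / 3.08 = 208 N.

F ≈ 208 N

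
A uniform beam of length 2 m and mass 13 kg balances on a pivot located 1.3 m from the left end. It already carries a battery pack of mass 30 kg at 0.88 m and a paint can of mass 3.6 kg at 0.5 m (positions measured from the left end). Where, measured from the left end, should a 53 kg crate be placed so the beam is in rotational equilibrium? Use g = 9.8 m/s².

x ≈ 1.67 m from the left end

Taking torques about the pivot (at 1.3 m from the left end):
Beam weight: 13 × 9.8 = 127.4 N down at 1 m → arm 0.3 m, τ = 127.4 × 0.3 = 38.22 N·m counterclockwise.
Battery pack: 30 × 9.8 = 294 N down at 0.88 m → arm 0.42 m, τ = 294 × 0.42 = 123.5 N·m counterclockwise.
Paint can: 3.6 × 9.8 = 35.28 N down at 0.5 m → arm 0.8 m, τ = 35.28 × 0.8 = 28.22 N·m counterclockwise.
Net moment of existing loads = 189.9 N·m counterclockwise.
The crate weighs 53 × 9.8 = 519.4 N and must supply an equal clockwise moment, so its lever arm about the pivot is 189.9 / 519.4 = 0.366 m.
That puts it at 1.3 + 0.366 = 1.67 m from the left end.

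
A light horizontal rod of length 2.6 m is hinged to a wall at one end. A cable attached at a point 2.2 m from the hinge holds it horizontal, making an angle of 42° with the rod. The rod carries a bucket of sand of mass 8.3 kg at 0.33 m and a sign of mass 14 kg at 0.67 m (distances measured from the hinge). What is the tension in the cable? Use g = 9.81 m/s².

Taking torques about the hinge:
Bucket of sand: 8.3 × 9.81 = 81.42 N down at 0.33 m → arm 0.33 m, τ = 81.42 × 0.33 = 26.87 N·m clockwise.
Sign: 14 × 9.81 = 137.3 N down at 0.67 m → arm 0.67 m, τ = 137.3 × 0.67 = 91.99 N·m clockwise.
Total clockwise load moment = 118.9 N·m.
The cable tension T acts at 2.2 m; only its component perpendicular to the rod, T sinθ, produces torque. sin 42° = 0.6691.
Στ = 0 ⇒ T × 2.2 × 0.6691 = 118.9 ⇒ T = 118.9 / 1.472 = 80.8 N.

T ≈ 80.8 N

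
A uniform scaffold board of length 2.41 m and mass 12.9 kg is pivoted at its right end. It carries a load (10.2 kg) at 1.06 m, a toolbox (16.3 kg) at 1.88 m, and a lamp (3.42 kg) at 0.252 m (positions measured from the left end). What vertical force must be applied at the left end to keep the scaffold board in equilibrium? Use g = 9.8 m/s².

Taking torques about the right end:
Beam weight: 12.9 × 9.8 = 126.4 N down at 1.205 m → arm 1.205 m, τ = 126.4 × 1.205 = 152.3 N·m counterclockwise.
Load: 10.2 × 9.8 = 99.96 N down at 1.06 m → arm 1.35 m, τ = 99.96 × 1.35 = 134.9 N·m counterclockwise.
Toolbox: 16.3 × 9.8 = 159.7 N down at 1.88 m → arm 0.53 m, τ = 159.7 × 0.53 = 84.64 N·m counterclockwise.
Lamp: 3.42 × 9.8 = 33.52 N down at 0.252 m → arm 2.158 m, τ = 33.52 × 2.158 = 72.34 N·m counterclockwise.
Net moment of the loads = 444.2 N·m counterclockwise.
The upward force F acts at the left end, arm 2.41 m, giving F × 2.41 clockwise.
Στ = 0 ⇒ F × 2.41 = 444.2 ⇒ F = 444.2 / 2.41 = 184 N.

F ≈ 184 N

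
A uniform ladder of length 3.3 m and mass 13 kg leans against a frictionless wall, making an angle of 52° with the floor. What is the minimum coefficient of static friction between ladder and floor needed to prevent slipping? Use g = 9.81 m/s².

Take moments about the foot of the ladder.
Ladder weight 13×9.81 = 127.5 N acts at 1.65 m along the ladder; its horizontal arm is 1.65·cos52° = 1.016 m → τ = 129.5 N·m clockwise.
Wall normal N acts horizontally at the top; its moment arm is the height L sinθ = 3.3·sin52° = 2.6 m, counterclockwise.
For rotational equilibrium, N × 2.6 = 129.5, so N = 49.81 N.
ΣFx = 0 ⇒ f = N_wall = 49.81 N. ΣFy = 0 ⇒ N_floor = 127.5 N.
μ_min = f / N_floor = 49.81 / 127.5 = 0.391.

μ_min ≈ 0.391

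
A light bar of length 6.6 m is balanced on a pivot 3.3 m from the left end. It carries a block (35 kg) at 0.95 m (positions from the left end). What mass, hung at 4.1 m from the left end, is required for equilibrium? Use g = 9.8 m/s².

m ≈ 103 kg

Take moments about the pivot (at 3.3 m from the left end).
Block: 35 × 9.8 = 343 N down at 0.95 m → arm 2.35 m, τ = 343 × 2.35 = 806.1 N·m counterclockwise.
Net moment of known loads = 806.1 N·m counterclockwise.
An unknown mass m at 4.1 m has arm 0.8 m; its moment is m·g·0.8 clockwise.
Balancing moments: m × 9.8 × 0.8 = 806.1, giving m = 806.1 / (9.8 × 0.8) = 103 kg.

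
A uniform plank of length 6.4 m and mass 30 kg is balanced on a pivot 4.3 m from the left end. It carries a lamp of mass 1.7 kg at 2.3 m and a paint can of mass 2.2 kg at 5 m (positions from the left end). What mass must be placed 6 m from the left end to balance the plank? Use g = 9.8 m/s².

Choose the pivot (at 4.3 m from the left end) as the axis so the support reaction has zero arm there.
Beam weight: 30 × 9.8 = 294 N down at 3.2 m → arm 1.1 m, τ = 294 × 1.1 = 323.4 N·m counterclockwise.
Lamp: 1.7 × 9.8 = 16.66 N down at 2.3 m → arm 2 m, τ = 16.66 × 2 = 33.32 N·m counterclockwise.
Paint can: 2.2 × 9.8 = 21.56 N down at 5 m → arm 0.7 m, τ = 21.56 × 0.7 = 15.09 N·m clockwise.
Net moment of known loads = 341.6 N·m counterclockwise.
An unknown mass m at 6 m has arm 1.7 m; its moment is m·g·1.7 clockwise.
Στ = 0 ⇒ m × 9.8 × 1.7 = 341.6 ⇒ m = 341.6 / (9.8 × 1.7) = 20.5 kg.

m ≈ 20.5 kg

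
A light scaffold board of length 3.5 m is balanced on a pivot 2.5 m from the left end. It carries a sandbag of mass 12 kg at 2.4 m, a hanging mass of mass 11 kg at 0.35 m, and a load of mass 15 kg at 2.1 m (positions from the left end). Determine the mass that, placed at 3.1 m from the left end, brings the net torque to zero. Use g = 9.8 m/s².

m ≈ 51.4 kg

Taking torques about the pivot (at 2.5 m from the left end):
Sandbag: 12 × 9.8 = 117.6 N down at 2.4 m → arm 0.1 m, τ = 117.6 × 0.1 = 11.76 N·m counterclockwise.
Hanging mass: 11 × 9.8 = 107.8 N down at 0.35 m → arm 2.15 m, τ = 107.8 × 2.15 = 231.8 N·m counterclockwise.
Load: 15 × 9.8 = 147 N down at 2.1 m → arm 0.4 m, τ = 147 × 0.4 = 58.8 N·m counterclockwise.
Net moment of known loads = 302.4 N·m counterclockwise.
An unknown mass m at 3.1 m has arm 0.6 m; its moment is m·g·0.6 clockwise.
For rotational equilibrium, m × 9.8 × 0.6 = 302.4, so m = 302.4 / (9.8 × 0.6) = 51.4 kg.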